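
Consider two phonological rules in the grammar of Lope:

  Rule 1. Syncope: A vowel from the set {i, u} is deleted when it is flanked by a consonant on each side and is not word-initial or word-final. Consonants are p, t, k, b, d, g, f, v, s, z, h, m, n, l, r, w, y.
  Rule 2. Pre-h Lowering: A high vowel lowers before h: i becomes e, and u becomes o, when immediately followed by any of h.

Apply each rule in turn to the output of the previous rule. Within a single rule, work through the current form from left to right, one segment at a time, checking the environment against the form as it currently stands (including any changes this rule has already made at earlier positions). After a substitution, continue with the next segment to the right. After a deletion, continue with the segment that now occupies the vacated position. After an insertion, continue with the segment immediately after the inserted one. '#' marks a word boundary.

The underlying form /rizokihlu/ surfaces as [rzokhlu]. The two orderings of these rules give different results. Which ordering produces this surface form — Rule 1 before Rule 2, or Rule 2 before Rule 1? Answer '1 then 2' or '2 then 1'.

Order 1 then 2:
  1 Syncope: [rizokihlu] → [rzokhlu]
  2 Pre-h Lowering: no change — [rzokhlu]
  result: [rzokhlu]
Order 2 then 1:
  2 Pre-h Lowering: [rizokihlu] → [rizokehlu]
  1 Syncope: [rizokehlu] → [rzokehlu]
  result: [rzokehlu]

1 then 2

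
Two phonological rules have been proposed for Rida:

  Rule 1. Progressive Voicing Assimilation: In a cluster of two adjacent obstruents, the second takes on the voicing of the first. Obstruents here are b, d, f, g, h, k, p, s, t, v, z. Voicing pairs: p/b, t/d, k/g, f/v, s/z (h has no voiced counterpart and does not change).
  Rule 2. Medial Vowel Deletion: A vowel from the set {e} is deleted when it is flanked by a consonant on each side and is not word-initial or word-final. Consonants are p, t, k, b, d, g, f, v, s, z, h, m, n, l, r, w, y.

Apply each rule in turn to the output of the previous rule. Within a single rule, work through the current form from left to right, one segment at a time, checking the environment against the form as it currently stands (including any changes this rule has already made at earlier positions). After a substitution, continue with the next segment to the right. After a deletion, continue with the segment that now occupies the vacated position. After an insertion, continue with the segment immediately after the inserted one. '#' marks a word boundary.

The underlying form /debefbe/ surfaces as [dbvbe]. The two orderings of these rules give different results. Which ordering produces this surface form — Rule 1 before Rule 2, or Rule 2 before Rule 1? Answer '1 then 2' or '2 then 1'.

2 then 1

Order 1 then 2:
  1 Progressive Voicing Assimilation: [debefbe] → [debefpe]
  2 Medial Vowel Deletion: [debefpe] → [dbfpe]
  result: [dbfpe]
Order 2 then 1:
  2 Medial Vowel Deletion: [debefbe] → [dbfbe]
  1 Progressive Voicing Assimilation: [dbfbe] → [dbvbe]
  result: [dbvbe]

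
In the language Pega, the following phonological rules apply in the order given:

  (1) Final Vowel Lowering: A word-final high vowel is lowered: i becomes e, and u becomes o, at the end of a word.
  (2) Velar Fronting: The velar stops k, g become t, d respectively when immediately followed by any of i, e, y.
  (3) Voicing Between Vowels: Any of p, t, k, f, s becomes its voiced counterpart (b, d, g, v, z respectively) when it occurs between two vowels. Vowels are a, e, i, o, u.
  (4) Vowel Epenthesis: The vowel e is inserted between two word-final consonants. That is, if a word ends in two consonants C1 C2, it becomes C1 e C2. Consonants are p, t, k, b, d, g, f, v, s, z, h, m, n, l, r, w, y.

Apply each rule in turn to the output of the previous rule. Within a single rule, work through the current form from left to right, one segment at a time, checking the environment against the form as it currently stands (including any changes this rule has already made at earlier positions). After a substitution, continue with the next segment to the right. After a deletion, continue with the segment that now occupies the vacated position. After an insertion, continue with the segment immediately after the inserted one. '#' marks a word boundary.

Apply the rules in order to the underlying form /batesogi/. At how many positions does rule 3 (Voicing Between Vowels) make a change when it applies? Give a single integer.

(1) Final Vowel Lowering: [batesogi] → [batesoge]
(2) Velar Fronting: [batesoge] → [batesode]
(3) Voicing Between Vowels: [batesode] → [badezode]
(4) Vowel Epenthesis: no change — [badezode]
Rule 3 changed 2 position(s).

2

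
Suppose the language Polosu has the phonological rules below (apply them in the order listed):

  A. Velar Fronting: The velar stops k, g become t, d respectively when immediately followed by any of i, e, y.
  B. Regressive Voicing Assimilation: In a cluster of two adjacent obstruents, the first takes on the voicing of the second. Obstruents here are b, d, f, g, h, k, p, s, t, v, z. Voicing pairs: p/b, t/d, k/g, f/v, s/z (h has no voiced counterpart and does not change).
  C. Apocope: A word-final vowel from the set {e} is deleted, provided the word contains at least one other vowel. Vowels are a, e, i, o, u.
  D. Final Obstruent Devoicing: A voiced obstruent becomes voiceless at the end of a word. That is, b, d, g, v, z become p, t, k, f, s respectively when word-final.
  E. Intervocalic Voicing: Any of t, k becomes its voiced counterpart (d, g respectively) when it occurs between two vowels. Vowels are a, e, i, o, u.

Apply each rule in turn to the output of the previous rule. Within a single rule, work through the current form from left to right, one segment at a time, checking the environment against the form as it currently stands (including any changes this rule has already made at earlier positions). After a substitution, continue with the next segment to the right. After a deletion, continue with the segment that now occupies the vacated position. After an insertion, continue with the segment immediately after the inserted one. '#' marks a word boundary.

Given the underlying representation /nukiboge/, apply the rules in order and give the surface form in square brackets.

A Velar Fronting: [nukiboge] → [nutibode]
B Regressive Voicing Assimilation: no change — [nutibode]
C Apocope: [nutibode] → [nutibod]
D Final Obstruent Devoicing: [nutibod] → [nutibot]
E Intervocalic Voicing: [nutibot] → [nudibot]

[nudibot]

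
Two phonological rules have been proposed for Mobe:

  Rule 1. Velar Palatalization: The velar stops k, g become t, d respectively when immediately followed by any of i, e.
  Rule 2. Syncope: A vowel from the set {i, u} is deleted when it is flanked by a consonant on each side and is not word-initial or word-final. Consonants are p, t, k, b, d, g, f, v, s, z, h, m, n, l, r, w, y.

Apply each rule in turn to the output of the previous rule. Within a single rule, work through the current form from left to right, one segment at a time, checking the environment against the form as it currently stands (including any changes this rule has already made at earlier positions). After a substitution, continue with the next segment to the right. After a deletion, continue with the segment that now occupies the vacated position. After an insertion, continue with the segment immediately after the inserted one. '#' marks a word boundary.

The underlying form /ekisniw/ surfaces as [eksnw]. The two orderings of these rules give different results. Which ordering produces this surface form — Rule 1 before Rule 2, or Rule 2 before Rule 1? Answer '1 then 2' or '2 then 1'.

Order 1 then 2:
  1 Velar Palatalization: [ekisniw] → [etisniw]
  2 Syncope: [etisniw] → [etsnw]
  result: [etsnw]
Order 2 then 1:
  2 Syncope: [ekisniw] → [eksnw]
  1 Velar Palatalization: no change — [eksnw]
  result: [eksnw]

2 then 1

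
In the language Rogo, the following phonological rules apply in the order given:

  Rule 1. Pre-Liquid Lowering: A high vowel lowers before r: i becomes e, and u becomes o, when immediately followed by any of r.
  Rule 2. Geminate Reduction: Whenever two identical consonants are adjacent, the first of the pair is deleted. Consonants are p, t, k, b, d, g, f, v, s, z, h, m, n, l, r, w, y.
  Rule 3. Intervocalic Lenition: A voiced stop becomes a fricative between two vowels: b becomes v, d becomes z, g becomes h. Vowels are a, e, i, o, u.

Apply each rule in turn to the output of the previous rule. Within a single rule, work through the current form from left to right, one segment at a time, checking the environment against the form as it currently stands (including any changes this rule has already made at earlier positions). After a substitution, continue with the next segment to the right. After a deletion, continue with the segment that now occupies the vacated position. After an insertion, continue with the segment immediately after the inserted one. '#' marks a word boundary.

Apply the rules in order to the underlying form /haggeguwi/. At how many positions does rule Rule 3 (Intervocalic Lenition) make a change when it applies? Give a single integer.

Rule 1 Pre-Liquid Lowering: no change — [haggeguwi]
Rule 2 Geminate Reduction: [haggeguwi] → [hageguwi]
Rule 3 Intervocalic Lenition: [hageguwi] → [hahehuwi]
Rule Rule 3 changed 2 position(s).

2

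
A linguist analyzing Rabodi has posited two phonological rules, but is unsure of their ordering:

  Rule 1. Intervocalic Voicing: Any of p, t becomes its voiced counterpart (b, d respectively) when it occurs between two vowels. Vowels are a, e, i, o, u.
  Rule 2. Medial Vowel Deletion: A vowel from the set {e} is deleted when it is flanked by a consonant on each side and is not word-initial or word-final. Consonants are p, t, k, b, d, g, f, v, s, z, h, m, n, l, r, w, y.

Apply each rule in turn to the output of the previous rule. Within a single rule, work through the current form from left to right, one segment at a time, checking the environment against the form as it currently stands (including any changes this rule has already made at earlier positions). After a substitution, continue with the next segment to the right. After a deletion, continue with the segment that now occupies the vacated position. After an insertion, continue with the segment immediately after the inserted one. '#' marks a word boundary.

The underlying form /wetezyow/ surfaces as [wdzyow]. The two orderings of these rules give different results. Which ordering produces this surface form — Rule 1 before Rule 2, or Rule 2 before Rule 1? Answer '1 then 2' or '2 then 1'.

1 then 2

Order 1 then 2:
  1 Intervocalic Voicing: [wetezyow] → [wedezyow]
  2 Medial Vowel Deletion: [wedezyow] → [wdzyow]
  result: [wdzyow]
Order 2 then 1:
  2 Medial Vowel Deletion: [wetezyow] → [wtzyow]
  1 Intervocalic Voicing: no change — [wtzyow]
  result: [wtzyow]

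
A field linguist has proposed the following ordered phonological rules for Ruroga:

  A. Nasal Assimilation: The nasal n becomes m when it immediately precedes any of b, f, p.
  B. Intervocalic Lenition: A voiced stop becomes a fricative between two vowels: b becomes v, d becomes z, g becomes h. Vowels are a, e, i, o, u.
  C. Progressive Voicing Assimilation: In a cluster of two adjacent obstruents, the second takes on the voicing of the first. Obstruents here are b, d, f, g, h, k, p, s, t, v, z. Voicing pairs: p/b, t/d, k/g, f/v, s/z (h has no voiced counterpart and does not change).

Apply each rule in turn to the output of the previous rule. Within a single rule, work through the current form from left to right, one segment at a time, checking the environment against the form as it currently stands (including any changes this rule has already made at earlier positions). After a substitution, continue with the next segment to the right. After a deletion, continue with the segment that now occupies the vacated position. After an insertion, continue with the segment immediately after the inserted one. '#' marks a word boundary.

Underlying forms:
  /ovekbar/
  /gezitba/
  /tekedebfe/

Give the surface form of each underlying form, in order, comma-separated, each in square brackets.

/ovekbar/:
  A Nasal Assimilation: no change — [ovekbar]
  B Intervocalic Lenition: no change — [ovekbar]
  C Progressive Voicing Assimilation: [ovekbar] → [ovekpar]
/gezitba/:
  A Nasal Assimilation: no change — [gezitba]
  B Intervocalic Lenition: no change — [gezitba]
  C Progressive Voicing Assimilation: [gezitba] → [gezitpa]
/tekedebfe/:
  A Nasal Assimilation: no change — [tekedebfe]
  B Intervocalic Lenition: [tekedebfe] → [tekezebfe]
  C Progressive Voicing Assimilation: [tekezebfe] → [tekezebve]

[ovekpar], [gezitpa], [tekezebve]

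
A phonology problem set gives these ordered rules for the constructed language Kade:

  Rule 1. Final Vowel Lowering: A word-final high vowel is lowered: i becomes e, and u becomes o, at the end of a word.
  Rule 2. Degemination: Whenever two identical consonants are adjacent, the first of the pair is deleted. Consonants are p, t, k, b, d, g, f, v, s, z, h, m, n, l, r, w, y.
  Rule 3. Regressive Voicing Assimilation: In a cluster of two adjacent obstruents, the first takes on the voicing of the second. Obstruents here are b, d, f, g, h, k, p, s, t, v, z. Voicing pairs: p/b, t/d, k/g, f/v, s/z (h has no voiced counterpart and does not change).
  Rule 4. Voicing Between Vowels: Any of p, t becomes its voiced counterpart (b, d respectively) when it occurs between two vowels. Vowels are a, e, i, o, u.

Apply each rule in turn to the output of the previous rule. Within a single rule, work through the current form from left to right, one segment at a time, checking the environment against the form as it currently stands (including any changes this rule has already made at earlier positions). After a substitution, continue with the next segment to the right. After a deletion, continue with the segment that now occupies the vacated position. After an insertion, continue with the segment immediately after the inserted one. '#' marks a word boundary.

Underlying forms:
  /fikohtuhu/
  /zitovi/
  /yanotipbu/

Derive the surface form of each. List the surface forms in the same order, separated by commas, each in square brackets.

[fikohtuho], [zidove], [yanodibbo]

/fikohtuhu/:
  Rule 1 Final Vowel Lowering: [fikohtuhu] → [fikohtuho]
  Rule 2 Degemination: no change — [fikohtuho]
  Rule 3 Regressive Voicing Assimilation: no change — [fikohtuho]
  Rule 4 Voicing Between Vowels: no change — [fikohtuho]
/zitovi/:
  Rule 1 Final Vowel Lowering: [zitovi] → [zitove]
  Rule 2 Degemination: no change — [zitove]
  Rule 3 Regressive Voicing Assimilation: no change — [zitove]
  Rule 4 Voicing Between Vowels: [zitove] → [zidove]
/yanotipbu/:
  Rule 1 Final Vowel Lowering: [yanotipbu] → [yanotipbo]
  Rule 2 Degemination: no change — [yanotipbo]
  Rule 3 Regressive Voicing Assimilation: [yanotipbo] → [yanotibbo]
  Rule 4 Voicing Between Vowels: [yanotibbo] → [yanodibbo]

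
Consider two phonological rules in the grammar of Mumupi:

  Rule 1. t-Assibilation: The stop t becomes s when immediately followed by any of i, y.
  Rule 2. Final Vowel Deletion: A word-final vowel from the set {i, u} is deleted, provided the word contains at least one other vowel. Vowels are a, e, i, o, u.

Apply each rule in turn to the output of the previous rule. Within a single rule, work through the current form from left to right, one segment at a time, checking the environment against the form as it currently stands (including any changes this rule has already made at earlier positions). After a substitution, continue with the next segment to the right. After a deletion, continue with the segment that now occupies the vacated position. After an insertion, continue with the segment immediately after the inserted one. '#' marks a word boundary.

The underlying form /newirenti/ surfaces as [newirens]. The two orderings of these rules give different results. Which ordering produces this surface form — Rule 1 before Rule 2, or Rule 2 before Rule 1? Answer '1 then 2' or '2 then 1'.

Order 1 then 2:
  1 t-Assibilation: [newirenti] → [newirensi]
  2 Final Vowel Deletion: [newirensi] → [newirens]
  result: [newirens]
Order 2 then 1:
  2 Final Vowel Deletion: [newirenti] → [newirent]
  1 t-Assibilation: no change — [newirent]
  result: [newirent]

1 then 2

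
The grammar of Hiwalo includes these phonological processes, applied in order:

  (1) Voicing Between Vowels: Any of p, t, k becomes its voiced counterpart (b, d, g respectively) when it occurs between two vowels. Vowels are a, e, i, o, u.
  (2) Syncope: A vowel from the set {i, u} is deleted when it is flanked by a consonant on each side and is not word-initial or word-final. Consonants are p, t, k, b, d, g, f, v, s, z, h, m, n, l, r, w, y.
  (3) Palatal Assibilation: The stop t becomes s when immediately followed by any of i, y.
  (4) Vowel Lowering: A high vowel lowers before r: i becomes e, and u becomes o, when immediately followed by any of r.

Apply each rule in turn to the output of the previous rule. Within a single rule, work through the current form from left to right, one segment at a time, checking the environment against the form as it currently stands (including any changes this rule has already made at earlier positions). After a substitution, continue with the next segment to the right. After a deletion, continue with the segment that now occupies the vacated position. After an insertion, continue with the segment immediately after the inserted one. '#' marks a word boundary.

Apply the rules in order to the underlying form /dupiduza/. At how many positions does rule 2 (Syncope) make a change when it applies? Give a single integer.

3

(1) Voicing Between Vowels: [dupiduza] → [dubiduza]
(2) Syncope: [dubiduza] → [dbdza]
(3) Palatal Assibilation: no change — [dbdza]
(4) Vowel Lowering: no change — [dbdza]
Rule 2 changed 3 position(s).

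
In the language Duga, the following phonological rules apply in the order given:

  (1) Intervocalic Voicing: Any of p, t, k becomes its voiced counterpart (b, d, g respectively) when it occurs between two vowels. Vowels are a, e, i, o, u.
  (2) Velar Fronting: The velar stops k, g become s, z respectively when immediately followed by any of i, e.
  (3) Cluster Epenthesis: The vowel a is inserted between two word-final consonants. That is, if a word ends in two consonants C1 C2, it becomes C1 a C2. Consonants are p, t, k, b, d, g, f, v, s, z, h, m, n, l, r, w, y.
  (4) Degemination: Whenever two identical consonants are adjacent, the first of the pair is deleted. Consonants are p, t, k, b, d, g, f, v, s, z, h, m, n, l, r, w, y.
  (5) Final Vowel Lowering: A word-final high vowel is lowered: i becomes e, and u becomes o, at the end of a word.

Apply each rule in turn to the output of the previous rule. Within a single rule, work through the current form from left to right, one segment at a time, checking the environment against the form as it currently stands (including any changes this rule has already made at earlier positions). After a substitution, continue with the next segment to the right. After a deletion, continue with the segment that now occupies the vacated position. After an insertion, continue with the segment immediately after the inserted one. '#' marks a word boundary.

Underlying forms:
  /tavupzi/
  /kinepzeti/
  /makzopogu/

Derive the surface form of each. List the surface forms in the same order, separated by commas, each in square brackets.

/tavupzi/:
  (1) Intervocalic Voicing: no change — [tavupzi]
  (2) Velar Fronting: no change — [tavupzi]
  (3) Cluster Epenthesis: no change — [tavupzi]
  (4) Degemination: no change — [tavupzi]
  (5) Final Vowel Lowering: [tavupzi] → [tavupze]
/kinepzeti/:
  (1) Intervocalic Voicing: [kinepzeti] → [kinepzedi]
  (2) Velar Fronting: [kinepzedi] → [sinepzedi]
  (3) Cluster Epenthesis: no change — [sinepzedi]
  (4) Degemination: no change — [sinepzedi]
  (5) Final Vowel Lowering: [sinepzedi] → [sinepzede]
/makzopogu/:
  (1) Intervocalic Voicing: [makzopogu] → [makzobogu]
  (2) Velar Fronting: no change — [makzobogu]
  (3) Cluster Epenthesis: no change — [makzobogu]
  (4) Degemination: no change — [makzobogu]
  (5) Final Vowel Lowering: [makzobogu] → [makzobogo]

[tavupze], [sinepzede], [makzobogo]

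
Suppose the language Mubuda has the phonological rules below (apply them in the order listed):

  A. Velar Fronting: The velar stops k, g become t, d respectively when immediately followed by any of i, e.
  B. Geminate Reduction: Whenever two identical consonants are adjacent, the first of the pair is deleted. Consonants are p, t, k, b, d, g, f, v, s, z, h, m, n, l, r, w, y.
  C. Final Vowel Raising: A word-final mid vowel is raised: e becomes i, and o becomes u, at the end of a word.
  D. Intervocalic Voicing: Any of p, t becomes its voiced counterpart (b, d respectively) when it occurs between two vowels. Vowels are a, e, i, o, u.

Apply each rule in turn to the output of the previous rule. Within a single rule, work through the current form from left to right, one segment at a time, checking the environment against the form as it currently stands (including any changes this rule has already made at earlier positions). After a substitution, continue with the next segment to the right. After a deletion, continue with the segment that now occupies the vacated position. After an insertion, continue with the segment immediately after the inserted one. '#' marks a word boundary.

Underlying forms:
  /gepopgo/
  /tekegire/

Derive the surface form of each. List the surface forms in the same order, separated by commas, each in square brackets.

[debopgu], [tedediri]

/gepopgo/:
  A Velar Fronting: [gepopgo] → [depopgo]
  B Geminate Reduction: no change — [depopgo]
  C Final Vowel Raising: [depopgo] → [depopgu]
  D Intervocalic Voicing: [depopgu] → [debopgu]
/tekegire/:
  A Velar Fronting: [tekegire] → [tetedire]
  B Geminate Reduction: no change — [tetedire]
  C Final Vowel Raising: [tetedire] → [tetediri]
  D Intervocalic Voicing: [tetediri] → [tedediri]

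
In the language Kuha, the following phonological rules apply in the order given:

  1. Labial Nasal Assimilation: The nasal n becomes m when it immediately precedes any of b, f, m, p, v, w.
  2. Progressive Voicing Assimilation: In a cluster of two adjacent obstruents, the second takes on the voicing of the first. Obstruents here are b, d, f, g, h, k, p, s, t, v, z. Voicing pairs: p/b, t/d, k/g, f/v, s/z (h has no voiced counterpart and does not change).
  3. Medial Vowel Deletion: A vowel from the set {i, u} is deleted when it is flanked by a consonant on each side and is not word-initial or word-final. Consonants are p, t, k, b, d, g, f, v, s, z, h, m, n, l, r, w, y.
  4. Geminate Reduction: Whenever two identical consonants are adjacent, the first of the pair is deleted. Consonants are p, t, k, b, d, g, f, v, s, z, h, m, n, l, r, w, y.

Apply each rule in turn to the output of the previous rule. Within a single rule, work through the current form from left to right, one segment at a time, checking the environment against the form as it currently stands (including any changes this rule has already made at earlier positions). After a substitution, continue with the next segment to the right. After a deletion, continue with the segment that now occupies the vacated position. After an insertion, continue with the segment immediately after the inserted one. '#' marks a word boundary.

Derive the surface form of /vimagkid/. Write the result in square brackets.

1 Labial Nasal Assimilation: no change — [vimagkid]
2 Progressive Voicing Assimilation: [vimagkid] → [vimaggid]
3 Medial Vowel Deletion: [vimaggid] → [vmaggd]
4 Geminate Reduction: [vmaggd] → [vmagd]

[vmagd]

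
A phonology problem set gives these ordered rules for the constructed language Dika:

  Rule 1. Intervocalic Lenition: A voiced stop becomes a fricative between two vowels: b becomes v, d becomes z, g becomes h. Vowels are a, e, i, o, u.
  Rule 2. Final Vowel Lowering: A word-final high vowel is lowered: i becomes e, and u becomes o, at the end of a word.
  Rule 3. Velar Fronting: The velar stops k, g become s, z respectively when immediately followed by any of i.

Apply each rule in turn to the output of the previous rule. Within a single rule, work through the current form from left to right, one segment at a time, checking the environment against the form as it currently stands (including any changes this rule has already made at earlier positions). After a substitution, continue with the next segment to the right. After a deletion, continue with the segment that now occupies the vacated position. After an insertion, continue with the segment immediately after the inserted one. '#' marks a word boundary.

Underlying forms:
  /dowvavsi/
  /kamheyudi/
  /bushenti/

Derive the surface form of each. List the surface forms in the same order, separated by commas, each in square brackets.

/dowvavsi/:
  Rule 1 Intervocalic Lenition: no change — [dowvavsi]
  Rule 2 Final Vowel Lowering: [dowvavsi] → [dowvavse]
  Rule 3 Velar Fronting: no change — [dowvavse]
/kamheyudi/:
  Rule 1 Intervocalic Lenition: [kamheyudi] → [kamheyuzi]
  Rule 2 Final Vowel Lowering: [kamheyuzi] → [kamheyuze]
  Rule 3 Velar Fronting: no change — [kamheyuze]
/bushenti/:
  Rule 1 Intervocalic Lenition: no change — [bushenti]
  Rule 2 Final Vowel Lowering: [bushenti] → [bushente]
  Rule 3 Velar Fronting: no change — [bushente]

[dowvavse], [kamheyuze], [bushente]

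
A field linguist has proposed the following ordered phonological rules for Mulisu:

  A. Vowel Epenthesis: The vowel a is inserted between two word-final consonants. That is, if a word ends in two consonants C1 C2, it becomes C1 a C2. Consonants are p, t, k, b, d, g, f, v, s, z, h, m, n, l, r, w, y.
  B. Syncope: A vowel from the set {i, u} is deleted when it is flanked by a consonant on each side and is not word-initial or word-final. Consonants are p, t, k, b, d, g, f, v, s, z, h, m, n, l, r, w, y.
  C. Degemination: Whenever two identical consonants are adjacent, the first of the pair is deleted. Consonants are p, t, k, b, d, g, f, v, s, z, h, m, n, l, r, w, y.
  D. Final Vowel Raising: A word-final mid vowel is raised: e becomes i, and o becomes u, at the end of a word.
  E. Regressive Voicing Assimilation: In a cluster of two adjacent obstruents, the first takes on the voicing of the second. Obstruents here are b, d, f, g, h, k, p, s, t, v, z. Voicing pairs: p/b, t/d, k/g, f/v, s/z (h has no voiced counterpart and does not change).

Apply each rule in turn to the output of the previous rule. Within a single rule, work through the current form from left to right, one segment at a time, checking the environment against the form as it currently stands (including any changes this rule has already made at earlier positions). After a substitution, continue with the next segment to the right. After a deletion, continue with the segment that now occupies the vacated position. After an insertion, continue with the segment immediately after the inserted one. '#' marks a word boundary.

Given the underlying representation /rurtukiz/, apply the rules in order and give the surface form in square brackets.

A Vowel Epenthesis: no change — [rurtukiz]
B Syncope: [rurtukiz] → [rrtkz]
C Degemination: [rrtkz] → [rtkz]
D Final Vowel Raising: no change — [rtkz]
E Regressive Voicing Assimilation: [rtkz] → [rtgz]

[rtgz]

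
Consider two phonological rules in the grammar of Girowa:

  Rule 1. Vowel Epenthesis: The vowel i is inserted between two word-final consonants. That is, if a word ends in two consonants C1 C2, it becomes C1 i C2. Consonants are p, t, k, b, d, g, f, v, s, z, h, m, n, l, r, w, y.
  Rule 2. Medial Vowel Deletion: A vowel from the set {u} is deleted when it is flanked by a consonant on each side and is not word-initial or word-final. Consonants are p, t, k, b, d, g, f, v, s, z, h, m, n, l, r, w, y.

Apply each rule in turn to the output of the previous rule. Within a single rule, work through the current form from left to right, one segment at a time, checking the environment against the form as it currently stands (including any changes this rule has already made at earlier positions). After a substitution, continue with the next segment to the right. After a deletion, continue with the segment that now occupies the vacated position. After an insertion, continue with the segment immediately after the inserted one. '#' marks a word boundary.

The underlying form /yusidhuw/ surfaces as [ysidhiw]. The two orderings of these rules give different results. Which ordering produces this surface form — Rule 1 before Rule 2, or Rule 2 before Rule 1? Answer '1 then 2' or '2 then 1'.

2 then 1

Order 1 then 2:
  1 Vowel Epenthesis: no change — [yusidhuw]
  2 Medial Vowel Deletion: [yusidhuw] → [ysidhw]
  result: [ysidhw]
Order 2 then 1:
  2 Medial Vowel Deletion: [yusidhuw] → [ysidhw]
  1 Vowel Epenthesis: [ysidhw] → [ysidhiw]
  result: [ysidhiw]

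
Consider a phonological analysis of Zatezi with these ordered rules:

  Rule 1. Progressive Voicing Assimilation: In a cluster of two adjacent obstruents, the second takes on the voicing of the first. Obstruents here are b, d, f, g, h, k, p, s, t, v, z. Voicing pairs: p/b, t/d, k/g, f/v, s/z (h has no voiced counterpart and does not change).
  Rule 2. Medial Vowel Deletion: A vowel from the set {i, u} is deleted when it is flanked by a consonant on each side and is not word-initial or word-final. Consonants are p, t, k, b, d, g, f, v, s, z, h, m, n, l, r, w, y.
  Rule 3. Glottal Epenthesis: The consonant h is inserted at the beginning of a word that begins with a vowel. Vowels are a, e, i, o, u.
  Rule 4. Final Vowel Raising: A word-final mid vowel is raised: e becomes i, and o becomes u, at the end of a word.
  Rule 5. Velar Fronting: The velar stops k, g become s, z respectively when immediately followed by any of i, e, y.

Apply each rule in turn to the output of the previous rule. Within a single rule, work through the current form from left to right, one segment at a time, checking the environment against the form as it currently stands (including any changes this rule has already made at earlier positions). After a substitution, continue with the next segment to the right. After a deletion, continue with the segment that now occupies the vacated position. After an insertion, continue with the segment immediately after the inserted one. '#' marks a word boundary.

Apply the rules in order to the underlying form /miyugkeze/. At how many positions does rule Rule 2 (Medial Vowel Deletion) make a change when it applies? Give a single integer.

2

Rule 1 Progressive Voicing Assimilation: [miyugkeze] → [miyuggeze]
Rule 2 Medial Vowel Deletion: [miyuggeze] → [myggeze]
Rule 3 Glottal Epenthesis: no change — [myggeze]
Rule 4 Final Vowel Raising: [myggeze] → [myggezi]
Rule 5 Velar Fronting: [myggezi] → [mygzezi]
Rule Rule 2 changed 2 position(s).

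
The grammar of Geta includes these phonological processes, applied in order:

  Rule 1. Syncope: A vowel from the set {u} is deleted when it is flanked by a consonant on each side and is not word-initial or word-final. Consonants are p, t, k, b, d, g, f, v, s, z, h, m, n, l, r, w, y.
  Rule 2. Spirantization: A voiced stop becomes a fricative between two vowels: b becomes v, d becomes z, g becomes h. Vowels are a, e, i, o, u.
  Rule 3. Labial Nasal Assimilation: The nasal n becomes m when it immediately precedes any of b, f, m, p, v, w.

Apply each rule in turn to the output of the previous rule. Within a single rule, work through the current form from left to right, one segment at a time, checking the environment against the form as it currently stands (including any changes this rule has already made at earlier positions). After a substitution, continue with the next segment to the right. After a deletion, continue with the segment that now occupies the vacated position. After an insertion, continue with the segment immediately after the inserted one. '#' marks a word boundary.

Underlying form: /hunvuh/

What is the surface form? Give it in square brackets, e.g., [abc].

Rule 1 Syncope: [hunvuh] → [hnvh]
Rule 2 Spirantization: no change — [hnvh]
Rule 3 Labial Nasal Assimilation: [hnvh] → [hmvh]

[hmvh]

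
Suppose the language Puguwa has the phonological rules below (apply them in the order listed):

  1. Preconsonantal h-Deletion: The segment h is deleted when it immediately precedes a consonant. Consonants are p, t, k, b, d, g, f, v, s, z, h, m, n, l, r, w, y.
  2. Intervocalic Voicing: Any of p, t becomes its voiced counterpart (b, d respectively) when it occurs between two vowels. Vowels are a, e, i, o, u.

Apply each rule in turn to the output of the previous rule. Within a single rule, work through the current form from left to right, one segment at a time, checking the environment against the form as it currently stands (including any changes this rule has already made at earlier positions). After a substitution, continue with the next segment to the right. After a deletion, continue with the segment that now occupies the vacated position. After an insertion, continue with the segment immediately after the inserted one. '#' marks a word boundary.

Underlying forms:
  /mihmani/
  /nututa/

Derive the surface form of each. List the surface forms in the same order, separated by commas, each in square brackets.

[mimani], [nududa]

/mihmani/:
  1 Preconsonantal h-Deletion: [mihmani] → [mimani]
  2 Intervocalic Voicing: no change — [mimani]
/nututa/:
  1 Preconsonantal h-Deletion: no change — [nututa]
  2 Intervocalic Voicing: [nututa] → [nududa]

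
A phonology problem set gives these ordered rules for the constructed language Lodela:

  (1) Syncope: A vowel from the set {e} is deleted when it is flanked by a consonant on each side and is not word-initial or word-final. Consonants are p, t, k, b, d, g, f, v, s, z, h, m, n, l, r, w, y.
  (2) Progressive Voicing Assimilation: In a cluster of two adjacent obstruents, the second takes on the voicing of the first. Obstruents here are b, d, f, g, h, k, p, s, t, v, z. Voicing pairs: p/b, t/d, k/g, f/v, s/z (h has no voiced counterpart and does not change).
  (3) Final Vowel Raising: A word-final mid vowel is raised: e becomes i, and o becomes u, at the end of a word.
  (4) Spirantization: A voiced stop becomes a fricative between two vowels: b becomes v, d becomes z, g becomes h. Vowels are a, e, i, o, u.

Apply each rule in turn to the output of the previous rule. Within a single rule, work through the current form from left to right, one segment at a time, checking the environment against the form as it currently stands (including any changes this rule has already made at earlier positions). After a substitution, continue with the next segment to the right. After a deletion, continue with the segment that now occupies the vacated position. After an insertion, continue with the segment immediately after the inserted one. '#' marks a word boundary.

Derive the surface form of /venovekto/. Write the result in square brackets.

[vnovgdu]

(1) Syncope: [venovekto] → [vnovkto]
(2) Progressive Voicing Assimilation: [vnovkto] → [vnovgdo]
(3) Final Vowel Raising: [vnovgdo] → [vnovgdu]
(4) Spirantization: no change — [vnovgdu]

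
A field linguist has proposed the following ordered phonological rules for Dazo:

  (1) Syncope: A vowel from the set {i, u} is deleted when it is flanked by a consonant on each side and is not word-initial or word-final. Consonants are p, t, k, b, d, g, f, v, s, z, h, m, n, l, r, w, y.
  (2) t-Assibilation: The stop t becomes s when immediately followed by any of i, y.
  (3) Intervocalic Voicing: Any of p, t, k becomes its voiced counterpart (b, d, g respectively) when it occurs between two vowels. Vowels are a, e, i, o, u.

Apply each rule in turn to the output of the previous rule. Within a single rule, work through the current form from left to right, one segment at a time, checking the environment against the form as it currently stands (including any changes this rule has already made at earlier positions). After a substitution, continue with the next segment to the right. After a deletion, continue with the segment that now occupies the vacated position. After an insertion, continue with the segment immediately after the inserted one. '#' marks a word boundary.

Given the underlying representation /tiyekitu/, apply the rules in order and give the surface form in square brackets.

[syektu]

(1) Syncope: [tiyekitu] → [tyektu]
(2) t-Assibilation: [tyektu] → [syektu]
(3) Intervocalic Voicing: no change — [syektu]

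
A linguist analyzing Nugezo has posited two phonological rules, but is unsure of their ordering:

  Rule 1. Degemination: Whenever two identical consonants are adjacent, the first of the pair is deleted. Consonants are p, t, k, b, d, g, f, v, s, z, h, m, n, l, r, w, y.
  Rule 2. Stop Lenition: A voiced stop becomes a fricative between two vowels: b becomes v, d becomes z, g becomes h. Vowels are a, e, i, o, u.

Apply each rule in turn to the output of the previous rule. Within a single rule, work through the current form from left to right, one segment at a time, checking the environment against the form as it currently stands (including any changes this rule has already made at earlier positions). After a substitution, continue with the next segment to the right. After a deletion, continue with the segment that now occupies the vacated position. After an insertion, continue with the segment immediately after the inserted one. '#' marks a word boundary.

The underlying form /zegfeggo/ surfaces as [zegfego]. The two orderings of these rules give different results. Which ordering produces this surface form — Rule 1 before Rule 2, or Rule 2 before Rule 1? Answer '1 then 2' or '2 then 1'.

2 then 1

Order 1 then 2:
  1 Degemination: [zegfeggo] → [zegfego]
  2 Stop Lenition: [zegfego] → [zegfeho]
  result: [zegfeho]
Order 2 then 1:
  2 Stop Lenition: no change — [zegfeggo]
  1 Degemination: [zegfeggo] → [zegfego]
  result: [zegfego]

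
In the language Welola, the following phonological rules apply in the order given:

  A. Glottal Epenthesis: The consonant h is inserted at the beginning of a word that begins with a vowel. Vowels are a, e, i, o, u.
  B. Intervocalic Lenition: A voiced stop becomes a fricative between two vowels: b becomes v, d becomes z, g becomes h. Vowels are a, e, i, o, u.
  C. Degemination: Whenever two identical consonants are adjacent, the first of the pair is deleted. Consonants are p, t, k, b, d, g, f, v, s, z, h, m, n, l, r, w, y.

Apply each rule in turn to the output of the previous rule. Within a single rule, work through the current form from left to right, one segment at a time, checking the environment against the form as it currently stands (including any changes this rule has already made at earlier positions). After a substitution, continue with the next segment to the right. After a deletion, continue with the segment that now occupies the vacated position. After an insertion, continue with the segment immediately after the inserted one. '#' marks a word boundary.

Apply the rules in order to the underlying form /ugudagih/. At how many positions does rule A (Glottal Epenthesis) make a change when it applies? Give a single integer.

A Glottal Epenthesis: [ugudagih] → [hugudagih]
B Intervocalic Lenition: [hugudagih] → [huhuzahih]
C Degemination: no change — [huhuzahih]
Rule A changed 1 position(s).

1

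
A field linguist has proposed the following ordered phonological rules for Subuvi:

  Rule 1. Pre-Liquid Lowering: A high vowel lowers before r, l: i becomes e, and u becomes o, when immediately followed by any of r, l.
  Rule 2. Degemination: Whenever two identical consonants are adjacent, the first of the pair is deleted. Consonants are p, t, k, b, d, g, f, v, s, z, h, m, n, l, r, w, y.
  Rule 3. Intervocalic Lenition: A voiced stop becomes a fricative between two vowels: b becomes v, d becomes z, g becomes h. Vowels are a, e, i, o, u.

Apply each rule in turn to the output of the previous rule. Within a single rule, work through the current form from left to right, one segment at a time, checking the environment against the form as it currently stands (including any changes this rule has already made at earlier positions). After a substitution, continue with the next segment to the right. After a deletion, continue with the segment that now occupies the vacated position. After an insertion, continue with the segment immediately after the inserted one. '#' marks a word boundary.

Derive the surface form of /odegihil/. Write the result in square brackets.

[ozehihel]

Rule 1 Pre-Liquid Lowering: [odegihil] → [odegihel]
Rule 2 Degemination: no change — [odegihel]
Rule 3 Intervocalic Lenition: [odegihel] → [ozehihel]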